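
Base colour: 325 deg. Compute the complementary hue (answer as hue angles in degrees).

The complement sits 180° across the wheel.
325 + 180 = 505 → 505 − 360 = 145°

145°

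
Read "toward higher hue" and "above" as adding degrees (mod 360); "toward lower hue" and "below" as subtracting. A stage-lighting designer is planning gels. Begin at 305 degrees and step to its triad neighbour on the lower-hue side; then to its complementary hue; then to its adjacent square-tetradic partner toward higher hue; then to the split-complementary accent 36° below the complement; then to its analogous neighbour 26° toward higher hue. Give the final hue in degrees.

265°

triadic ↓ −120°: 305 − 120 = 185°
complement +180°: 185 + 180 = 365 → 365 − 360 = 5°
square ↑ +90°: 5 + 90 = 95°
split-comp 36° ↓ +144°: 95 + 144 = 239°
analog 26° ↑ +26°: 239 + 26 = 265°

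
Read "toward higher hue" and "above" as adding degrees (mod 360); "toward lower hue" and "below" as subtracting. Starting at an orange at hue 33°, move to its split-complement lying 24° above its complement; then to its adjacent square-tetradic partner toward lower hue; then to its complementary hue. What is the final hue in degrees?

33 + 204 = 237°   (split-comp 24° ↑)
237 − 90 = 147°   (square ↓)
147 + 180 = 327°   (complement)

327°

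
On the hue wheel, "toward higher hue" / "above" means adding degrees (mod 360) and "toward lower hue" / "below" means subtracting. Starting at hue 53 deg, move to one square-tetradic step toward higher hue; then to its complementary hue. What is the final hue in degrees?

323°

+90° (square ↑): 53 + 90 = 143°
+180° (complement): 143 + 180 = 323°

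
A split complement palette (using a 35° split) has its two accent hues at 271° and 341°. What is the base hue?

The accents sit 35° either side of the complement, so the complement is their short-arc midpoint on the wheel.
Short-arc midpoint of 271° and 341°: 306°.
Base is 180° from the complement: 306 − 180 = 126°

126°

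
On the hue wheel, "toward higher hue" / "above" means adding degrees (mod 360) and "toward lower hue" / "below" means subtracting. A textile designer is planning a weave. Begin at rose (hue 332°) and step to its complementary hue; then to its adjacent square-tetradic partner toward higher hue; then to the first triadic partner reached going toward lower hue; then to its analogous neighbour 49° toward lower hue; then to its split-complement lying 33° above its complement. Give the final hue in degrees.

286°

+180° (complement): 332 + 180 = 512 → 512 − 360 = 152°
+90° (square ↑): 152 + 90 = 242°
−120° (triadic ↓): 242 − 120 = 122°
−49° (analog 49° ↓): 122 − 49 = 73°
+213° (split-comp 33° ↑): 73 + 213 = 286°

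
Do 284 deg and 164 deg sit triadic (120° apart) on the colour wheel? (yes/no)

Angular distance: |284 − 164| = 120 = 120°.
Triadic (120° apart) requires 120°.

yes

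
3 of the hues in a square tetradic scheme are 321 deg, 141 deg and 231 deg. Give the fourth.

A square tetradic scheme places four hues every 90°.
The full set through 141° is {51°, 141°, 231°, 321°}.
Given {141°, 231°, 321°}, the missing hue is 51°.

51°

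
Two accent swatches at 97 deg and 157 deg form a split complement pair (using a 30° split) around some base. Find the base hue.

307°

The accents sit 30° either side of the complement, so the complement is their short-arc midpoint on the wheel.
Short-arc midpoint of 97° and 157°: 127°.
Base is 180° from the complement: 127 − 180 = -53 → -53 + 360 = 307°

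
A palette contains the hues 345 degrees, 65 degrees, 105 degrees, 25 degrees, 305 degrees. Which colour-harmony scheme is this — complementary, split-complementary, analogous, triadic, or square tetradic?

Sort the hues: 25°, 65°, 105°, 305°, 345°.
Successive gaps around the wheel: 40°, 40°, 200°, 40°, 40°.
A run of hues at equal small steps (40°) with one large closing gap is an analogous group.

analogous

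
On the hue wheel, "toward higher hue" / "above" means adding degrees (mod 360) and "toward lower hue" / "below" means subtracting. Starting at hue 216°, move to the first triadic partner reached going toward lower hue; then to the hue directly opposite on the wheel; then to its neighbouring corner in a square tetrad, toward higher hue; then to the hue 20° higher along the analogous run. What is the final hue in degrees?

triadic ↓ −120°: 216 − 120 = 96°
complement +180°: 96 + 180 = 276°
square ↑ +90°: 276 + 90 = 366 → 366 − 360 = 6°
analog 20° ↑ +20°: 6 + 20 = 26°

26°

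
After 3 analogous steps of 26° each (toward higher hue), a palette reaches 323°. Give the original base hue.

3 steps of 26° (toward higher hue) give a net shift of +78°.
Start = end − shift: 323 − 78 = 245°

245°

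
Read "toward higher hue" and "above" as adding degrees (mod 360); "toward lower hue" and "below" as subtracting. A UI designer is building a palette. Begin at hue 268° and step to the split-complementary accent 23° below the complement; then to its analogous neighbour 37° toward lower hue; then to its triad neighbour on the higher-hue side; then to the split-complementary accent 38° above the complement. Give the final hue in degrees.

split-comp 23° ↓ +157°: 268 + 157 = 425 → 425 − 360 = 65°
analog 37° ↓ −37°: 65 − 37 = 28°
triadic ↑ +120°: 28 + 120 = 148°
split-comp 38° ↑ +218°: 148 + 218 = 366 → 366 − 360 = 6°

6°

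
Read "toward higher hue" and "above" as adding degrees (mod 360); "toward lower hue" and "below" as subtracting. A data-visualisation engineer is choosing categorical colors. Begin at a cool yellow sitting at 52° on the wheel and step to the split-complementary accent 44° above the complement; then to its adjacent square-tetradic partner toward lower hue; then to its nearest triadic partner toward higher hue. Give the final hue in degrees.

306°

52 + 224 = 276°   (split-comp 44° ↑)
276 − 90 = 186°   (square ↓)
186 + 120 = 306°   (triadic ↑)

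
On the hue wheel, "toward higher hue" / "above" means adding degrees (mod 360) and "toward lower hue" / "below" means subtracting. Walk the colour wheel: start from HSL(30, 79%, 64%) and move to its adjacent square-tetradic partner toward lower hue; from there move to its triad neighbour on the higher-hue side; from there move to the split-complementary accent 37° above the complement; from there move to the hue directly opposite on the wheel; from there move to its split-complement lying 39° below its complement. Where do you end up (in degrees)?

30 − 90 = -60 → -60 + 360 = 300°   (square ↓)
300 + 120 = 420 → 420 − 360 = 60°   (triadic ↑)
60 + 217 = 277°   (split-comp 37° ↑)
277 + 180 = 457 → 457 − 360 = 97°   (complement)
97 + 141 = 238°   (split-comp 39° ↓)

238°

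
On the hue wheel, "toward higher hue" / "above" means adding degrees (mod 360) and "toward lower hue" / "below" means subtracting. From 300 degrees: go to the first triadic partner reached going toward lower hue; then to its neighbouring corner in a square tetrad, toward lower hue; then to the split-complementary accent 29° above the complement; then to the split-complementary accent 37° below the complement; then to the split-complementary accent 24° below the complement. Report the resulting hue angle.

238°

300 − 120 = 180°   (triadic ↓)
180 − 90 = 90°   (square ↓)
90 + 209 = 299°   (split-comp 29° ↑)
299 + 143 = 442 → 442 − 360 = 82°   (split-comp 37° ↓)
82 + 156 = 238°   (split-comp 24° ↓)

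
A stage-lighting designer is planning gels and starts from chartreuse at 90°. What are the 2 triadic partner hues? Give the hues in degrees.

A triad places three hues 120° apart.
90 + 120 = 210°
90 + 240 = 330°

210° and 330°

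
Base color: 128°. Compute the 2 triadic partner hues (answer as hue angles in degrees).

248° and 8°

A triad places three hues 120° apart.
128 + 120 = 248°
128 + 240 = 368 → 368 − 360 = 8°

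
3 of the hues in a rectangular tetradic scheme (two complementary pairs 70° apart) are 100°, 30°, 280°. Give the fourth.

A rectangular tetradic uses two complementary pairs 70° apart: offsets 0°, 70°, 180°, 250°.
Among {30°, 100°, 280°}, 100° and 280° are a 180° pair.
The remaining hue 30° needs its own complement: 30 + 180 = 210°

210°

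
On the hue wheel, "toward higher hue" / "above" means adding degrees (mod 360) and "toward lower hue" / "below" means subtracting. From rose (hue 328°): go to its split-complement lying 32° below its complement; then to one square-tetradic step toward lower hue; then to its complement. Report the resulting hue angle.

split-comp 32° ↓ +148°: 328 + 148 = 476 → 476 − 360 = 116°
square ↓ −90°: 116 − 90 = 26°
complement +180°: 26 + 180 = 206°

206°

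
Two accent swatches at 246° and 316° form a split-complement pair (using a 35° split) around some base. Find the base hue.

The accents sit 35° either side of the complement, so the complement is their short-arc midpoint on the wheel.
Short-arc midpoint of 246° and 316°: 281°.
Base is 180° from the complement: 281 − 180 = 101°

101°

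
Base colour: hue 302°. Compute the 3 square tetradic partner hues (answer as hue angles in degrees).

A square tetradic scheme places four hues every 90°.
302 + 90 = 392 → 392 − 360 = 32°
302 + 180 = 482 → 482 − 360 = 122°
302 + 270 = 572 → 572 − 360 = 212°

32°, 122° and 212°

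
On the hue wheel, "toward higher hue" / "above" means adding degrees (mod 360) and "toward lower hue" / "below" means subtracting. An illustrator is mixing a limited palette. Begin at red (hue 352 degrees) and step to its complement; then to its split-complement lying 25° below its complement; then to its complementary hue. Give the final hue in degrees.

147°

complement +180°: 352 + 180 = 532 → 532 − 360 = 172°
split-comp 25° ↓ +155°: 172 + 155 = 327°
complement +180°: 327 + 180 = 507 → 507 − 360 = 147°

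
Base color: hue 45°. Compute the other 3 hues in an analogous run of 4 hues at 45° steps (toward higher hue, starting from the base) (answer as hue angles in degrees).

90°, 135° and 180°

Analogous hues sit every 45° along the wheel.
45 + 45 = 90°
45 + 90 = 135°
45 + 135 = 180°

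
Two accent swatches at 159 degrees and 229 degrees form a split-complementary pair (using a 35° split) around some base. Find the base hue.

14°

The accents sit 35° either side of the complement, so the complement is their short-arc midpoint on the wheel.
Short-arc midpoint of 159° and 229°: 194°.
Base is 180° from the complement: 194 − 180 = 14°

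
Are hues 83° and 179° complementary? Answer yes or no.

no

Angular distance: |83 − 179| = 96 = 96°.
Complementary requires 180°.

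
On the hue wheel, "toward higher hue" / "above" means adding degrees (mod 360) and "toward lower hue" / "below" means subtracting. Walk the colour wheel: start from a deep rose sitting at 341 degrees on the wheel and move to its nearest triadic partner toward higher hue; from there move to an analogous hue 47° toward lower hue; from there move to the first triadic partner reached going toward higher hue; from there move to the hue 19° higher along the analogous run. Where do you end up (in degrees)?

193°

341 + 120 = 461 → 461 − 360 = 101°   (triadic ↑)
101 − 47 = 54°   (analog 47° ↓)
54 + 120 = 174°   (triadic ↑)
174 + 19 = 193°   (analog 19° ↑)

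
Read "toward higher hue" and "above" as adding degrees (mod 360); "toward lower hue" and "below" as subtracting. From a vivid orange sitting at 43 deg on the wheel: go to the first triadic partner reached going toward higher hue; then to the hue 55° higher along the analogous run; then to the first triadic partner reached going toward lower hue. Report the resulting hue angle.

triadic ↑ +120°: 43 + 120 = 163°
analog 55° ↑ +55°: 163 + 55 = 218°
triadic ↓ −120°: 218 − 120 = 98°

98°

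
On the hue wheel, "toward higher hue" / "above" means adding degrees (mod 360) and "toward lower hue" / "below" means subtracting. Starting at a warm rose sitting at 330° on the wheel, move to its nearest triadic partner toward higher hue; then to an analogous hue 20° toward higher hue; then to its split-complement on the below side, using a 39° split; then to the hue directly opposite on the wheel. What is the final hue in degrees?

71°

triadic ↑ +120°: 330 + 120 = 450 → 450 − 360 = 90°
analog 20° ↑ +20°: 90 + 20 = 110°
split-comp 39° ↓ +141°: 110 + 141 = 251°
complement +180°: 251 + 180 = 431 → 431 − 360 = 71°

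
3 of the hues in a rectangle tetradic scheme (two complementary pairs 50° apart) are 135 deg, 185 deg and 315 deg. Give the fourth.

5°

A rectangular tetradic uses two complementary pairs 50° apart: offsets 0°, 50°, 180°, 230°.
Among {135°, 185°, 315°}, 135° and 315° are a 180° pair.
The remaining hue 185° needs its own complement: 185 + 180 = 365 → 365 − 360 = 5°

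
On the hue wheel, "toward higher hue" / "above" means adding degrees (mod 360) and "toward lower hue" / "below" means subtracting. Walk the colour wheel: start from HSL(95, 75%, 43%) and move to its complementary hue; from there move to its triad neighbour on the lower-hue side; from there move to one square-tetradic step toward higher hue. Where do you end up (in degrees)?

+180° (complement): 95 + 180 = 275°
−120° (triadic ↓): 275 − 120 = 155°
+90° (square ↑): 155 + 90 = 245°

245°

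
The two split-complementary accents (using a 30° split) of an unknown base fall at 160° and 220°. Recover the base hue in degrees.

The accents sit 30° either side of the complement, so the complement is their short-arc midpoint on the wheel.
Short-arc midpoint of 160° and 220°: 190°.
Base is 180° from the complement: 190 − 180 = 10°

10°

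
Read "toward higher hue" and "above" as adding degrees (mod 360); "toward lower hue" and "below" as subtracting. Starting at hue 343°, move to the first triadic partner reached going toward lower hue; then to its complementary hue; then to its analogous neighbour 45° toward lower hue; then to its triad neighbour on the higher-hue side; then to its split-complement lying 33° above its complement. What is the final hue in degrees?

331°

triadic ↓ −120°: 343 − 120 = 223°
complement +180°: 223 + 180 = 403 → 403 − 360 = 43°
analog 45° ↓ −45°: 43 − 45 = -2 → -2 + 360 = 358°
triadic ↑ +120°: 358 + 120 = 478 → 478 − 360 = 118°
split-comp 33° ↑ +213°: 118 + 213 = 331°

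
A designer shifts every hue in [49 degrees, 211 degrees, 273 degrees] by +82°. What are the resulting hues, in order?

49 + 82 = 131°
211 + 82 = 293°
273 + 82 = 355°

131°, 293°, 355°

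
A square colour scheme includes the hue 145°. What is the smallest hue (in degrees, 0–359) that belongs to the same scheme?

A square tetradic scheme places four hues every 90°.
The full set through 145° is {55°, 145°, 235°, 325°}.

55°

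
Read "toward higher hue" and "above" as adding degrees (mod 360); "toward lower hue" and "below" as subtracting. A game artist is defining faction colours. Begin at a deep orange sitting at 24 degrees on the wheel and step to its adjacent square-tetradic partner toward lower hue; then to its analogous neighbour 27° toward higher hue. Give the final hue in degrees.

−90° (square ↓): 24 − 90 = -66 → -66 + 360 = 294°
+27° (analog 27° ↑): 294 + 27 = 321°

321°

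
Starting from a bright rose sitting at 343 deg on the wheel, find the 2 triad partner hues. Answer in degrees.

343 + 120 = 463 → 463 − 360 = 103°
343 + 240 = 583 → 583 − 360 = 223°

103° and 223°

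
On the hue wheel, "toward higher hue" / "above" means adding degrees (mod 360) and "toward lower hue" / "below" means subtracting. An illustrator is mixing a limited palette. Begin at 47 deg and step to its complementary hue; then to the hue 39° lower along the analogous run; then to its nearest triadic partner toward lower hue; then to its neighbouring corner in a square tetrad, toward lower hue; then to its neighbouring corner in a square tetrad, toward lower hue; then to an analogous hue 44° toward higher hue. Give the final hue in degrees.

292°

complement +180°: 47 + 180 = 227°
analog 39° ↓ −39°: 227 − 39 = 188°
triadic ↓ −120°: 188 − 120 = 68°
square ↓ −90°: 68 − 90 = -22 → -22 + 360 = 338°
square ↓ −90°: 338 − 90 = 248°
analog 44° ↑ +44°: 248 + 44 = 292°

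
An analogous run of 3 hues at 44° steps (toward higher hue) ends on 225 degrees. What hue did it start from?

2 steps of 44° (toward higher hue) give a net shift of +88°.
Start = end − shift: 225 − 88 = 137°

137°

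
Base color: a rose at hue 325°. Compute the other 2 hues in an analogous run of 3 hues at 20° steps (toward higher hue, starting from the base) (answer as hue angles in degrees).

Analogous hues sit every 20° along the wheel.
325 + 20 = 345°
325 + 40 = 365 → 365 − 360 = 5°

345° and 5°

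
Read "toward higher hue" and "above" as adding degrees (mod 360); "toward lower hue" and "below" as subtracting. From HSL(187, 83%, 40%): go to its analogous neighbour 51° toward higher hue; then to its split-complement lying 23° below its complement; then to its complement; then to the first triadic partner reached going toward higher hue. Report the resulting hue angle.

analog 51° ↑ +51°: 187 + 51 = 238°
split-comp 23° ↓ +157°: 238 + 157 = 395 → 395 − 360 = 35°
complement +180°: 35 + 180 = 215°
triadic ↑ +120°: 215 + 120 = 335°

335°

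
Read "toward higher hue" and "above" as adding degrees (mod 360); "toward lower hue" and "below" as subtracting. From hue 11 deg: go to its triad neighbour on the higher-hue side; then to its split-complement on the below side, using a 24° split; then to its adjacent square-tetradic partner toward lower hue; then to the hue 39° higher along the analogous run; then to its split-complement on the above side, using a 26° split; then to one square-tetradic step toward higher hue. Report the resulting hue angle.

11 + 120 = 131°   (triadic ↑)
131 + 156 = 287°   (split-comp 24° ↓)
287 − 90 = 197°   (square ↓)
197 + 39 = 236°   (analog 39° ↑)
236 + 206 = 442 → 442 − 360 = 82°   (split-comp 26° ↑)
82 + 90 = 172°   (square ↑)

172°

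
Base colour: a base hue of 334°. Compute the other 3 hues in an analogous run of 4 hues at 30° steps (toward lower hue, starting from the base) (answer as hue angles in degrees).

334 − 30 = 304°
334 − 60 = 274°
334 − 90 = 244°

304°, 274° and 244°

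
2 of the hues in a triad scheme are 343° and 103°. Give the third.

A triad places three hues 120° apart.
The full set through 103° is {103°, 223°, 343°}.
Given {103°, 343°}, the missing hue is 223°.

223°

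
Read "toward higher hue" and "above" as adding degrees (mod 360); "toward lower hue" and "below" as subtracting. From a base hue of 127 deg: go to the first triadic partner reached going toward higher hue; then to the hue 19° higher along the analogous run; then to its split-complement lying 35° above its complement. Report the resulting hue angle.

121°

triadic ↑ +120°: 127 + 120 = 247°
analog 19° ↑ +19°: 247 + 19 = 266°
split-comp 35° ↑ +215°: 266 + 215 = 481 → 481 − 360 = 121°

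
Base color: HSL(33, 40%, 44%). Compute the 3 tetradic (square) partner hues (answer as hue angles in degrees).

A square tetradic scheme places four hues every 90°.
33 + 90 = 123°
33 + 180 = 213°
33 + 270 = 303°

123°, 213°, 303°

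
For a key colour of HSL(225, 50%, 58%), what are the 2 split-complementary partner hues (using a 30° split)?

Complement of 225°: 225 + 180 = 405 → 405 − 360 = 45°
45 − 30 = 15°
45 + 30 = 75°

15° and 75°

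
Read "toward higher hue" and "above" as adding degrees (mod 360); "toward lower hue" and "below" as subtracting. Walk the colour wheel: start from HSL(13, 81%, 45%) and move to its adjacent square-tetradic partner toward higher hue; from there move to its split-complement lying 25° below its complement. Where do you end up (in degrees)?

square ↑ +90°: 13 + 90 = 103°
split-comp 25° ↓ +155°: 103 + 155 = 258°

258°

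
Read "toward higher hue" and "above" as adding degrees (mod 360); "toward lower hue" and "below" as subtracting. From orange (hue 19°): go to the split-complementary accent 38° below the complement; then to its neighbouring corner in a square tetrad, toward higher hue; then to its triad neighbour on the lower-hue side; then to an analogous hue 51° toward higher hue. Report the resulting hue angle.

split-comp 38° ↓ +142°: 19 + 142 = 161°
square ↑ +90°: 161 + 90 = 251°
triadic ↓ −120°: 251 − 120 = 131°
analog 51° ↑ +51°: 131 + 51 = 182°

182°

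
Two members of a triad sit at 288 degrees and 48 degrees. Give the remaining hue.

168°

A triad spaces three hues 120° apart.
The full set is {48°, 168°, 288°}.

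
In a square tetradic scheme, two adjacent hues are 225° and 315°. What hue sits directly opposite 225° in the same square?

45°

A square tetradic scheme places four hues 90° apart; opposite corners are 180° apart.
225 + 180 = 405 → 405 − 360 = 45°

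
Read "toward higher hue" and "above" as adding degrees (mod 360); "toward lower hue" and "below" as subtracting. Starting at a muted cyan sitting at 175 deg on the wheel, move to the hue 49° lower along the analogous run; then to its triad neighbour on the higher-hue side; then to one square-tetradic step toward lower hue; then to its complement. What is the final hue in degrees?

336°

−49° (analog 49° ↓): 175 − 49 = 126°
+120° (triadic ↑): 126 + 120 = 246°
−90° (square ↓): 246 − 90 = 156°
+180° (complement): 156 + 180 = 336°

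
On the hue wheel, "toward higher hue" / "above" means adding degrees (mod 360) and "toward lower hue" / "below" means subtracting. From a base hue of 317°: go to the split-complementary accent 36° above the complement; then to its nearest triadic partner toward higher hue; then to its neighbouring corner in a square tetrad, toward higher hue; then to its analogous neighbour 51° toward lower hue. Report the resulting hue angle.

332°

+216° (split-comp 36° ↑): 317 + 216 = 533 → 533 − 360 = 173°
+120° (triadic ↑): 173 + 120 = 293°
+90° (square ↑): 293 + 90 = 383 → 383 − 360 = 23°
−51° (analog 51° ↓): 23 − 51 = -28 → -28 + 360 = 332°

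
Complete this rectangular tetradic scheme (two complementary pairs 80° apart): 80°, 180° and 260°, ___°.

A rectangular tetradic uses two complementary pairs 80° apart: offsets 0°, 80°, 180°, 260°.
Among {80°, 180°, 260°}, 80° and 260° are a 180° pair.
The remaining hue 180° needs its own complement: 180 + 180 = 360 → 360 − 360 = 0°

0°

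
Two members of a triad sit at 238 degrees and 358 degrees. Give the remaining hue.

118°

A triad spaces three hues 120° apart.
The full set is {118°, 238°, 358°}.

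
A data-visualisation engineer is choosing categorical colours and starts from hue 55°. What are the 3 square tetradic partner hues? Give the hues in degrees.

A square tetradic scheme places four hues every 90°.
55 + 90 = 145°
55 + 180 = 235°
55 + 270 = 325°

145°, 235° and 325°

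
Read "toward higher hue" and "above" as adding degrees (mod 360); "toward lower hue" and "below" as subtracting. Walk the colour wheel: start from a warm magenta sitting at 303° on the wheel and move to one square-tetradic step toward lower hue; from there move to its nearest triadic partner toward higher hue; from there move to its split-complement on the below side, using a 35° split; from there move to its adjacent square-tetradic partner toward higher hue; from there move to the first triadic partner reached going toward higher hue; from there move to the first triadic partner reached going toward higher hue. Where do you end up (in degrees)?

303 − 90 = 213°   (square ↓)
213 + 120 = 333°   (triadic ↑)
333 + 145 = 478 → 478 − 360 = 118°   (split-comp 35° ↓)
118 + 90 = 208°   (square ↑)
208 + 120 = 328°   (triadic ↑)
328 + 120 = 448 → 448 − 360 = 88°   (triadic ↑)

88°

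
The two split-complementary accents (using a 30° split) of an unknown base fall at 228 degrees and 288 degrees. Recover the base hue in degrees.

The accents sit 30° either side of the complement, so the complement is their short-arc midpoint on the wheel.
Short-arc midpoint of 228° and 288°: 258°.
Base is 180° from the complement: 258 − 180 = 78°

78°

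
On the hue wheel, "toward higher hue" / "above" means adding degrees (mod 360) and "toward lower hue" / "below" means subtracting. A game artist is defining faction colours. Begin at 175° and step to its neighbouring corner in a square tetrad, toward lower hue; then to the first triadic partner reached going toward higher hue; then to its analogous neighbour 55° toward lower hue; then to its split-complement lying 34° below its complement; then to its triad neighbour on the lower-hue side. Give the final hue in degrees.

176°

175 − 90 = 85°   (square ↓)
85 + 120 = 205°   (triadic ↑)
205 − 55 = 150°   (analog 55° ↓)
150 + 146 = 296°   (split-comp 34° ↓)
296 − 120 = 176°   (triadic ↓)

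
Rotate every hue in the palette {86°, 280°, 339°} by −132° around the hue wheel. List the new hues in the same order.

314°, 148°, 207°

86 − 132 = -46 → -46 + 360 = 314°
280 − 132 = 148°
339 − 132 = 207°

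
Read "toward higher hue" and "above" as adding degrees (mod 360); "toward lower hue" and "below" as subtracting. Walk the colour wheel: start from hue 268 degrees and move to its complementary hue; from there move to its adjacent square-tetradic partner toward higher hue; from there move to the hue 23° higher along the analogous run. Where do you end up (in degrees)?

complement +180°: 268 + 180 = 448 → 448 − 360 = 88°
square ↑ +90°: 88 + 90 = 178°
analog 23° ↑ +23°: 178 + 23 = 201°

201°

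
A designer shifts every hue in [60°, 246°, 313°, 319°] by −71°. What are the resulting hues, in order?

60 − 71 = -11 → -11 + 360 = 349°
246 − 71 = 175°
313 − 71 = 242°
319 − 71 = 248°

349°, 175°, 242°, 248°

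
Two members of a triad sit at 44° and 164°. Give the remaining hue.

A triad spaces three hues 120° apart.
The full set is {44°, 164°, 284°}.

284°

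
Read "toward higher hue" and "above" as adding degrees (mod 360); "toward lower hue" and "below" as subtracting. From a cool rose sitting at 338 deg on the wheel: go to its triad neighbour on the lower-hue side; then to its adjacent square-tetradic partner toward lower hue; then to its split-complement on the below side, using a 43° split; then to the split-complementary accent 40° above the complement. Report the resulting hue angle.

−120° (triadic ↓): 338 − 120 = 218°
−90° (square ↓): 218 − 90 = 128°
+137° (split-comp 43° ↓): 128 + 137 = 265°
+220° (split-comp 40° ↑): 265 + 220 = 485 → 485 − 360 = 125°

125°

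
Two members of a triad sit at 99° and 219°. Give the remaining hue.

339°

A triad spaces three hues 120° apart.
The full set is {99°, 219°, 339°}.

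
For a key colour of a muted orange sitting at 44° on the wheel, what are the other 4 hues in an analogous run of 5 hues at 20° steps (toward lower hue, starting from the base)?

24°, 4°, 344° and 324°

Analogous hues sit every 20° along the wheel.
44 − 20 = 24°
44 − 40 = 4°
44 − 60 = -16 → -16 + 360 = 344°
44 − 80 = -36 → -36 + 360 = 324°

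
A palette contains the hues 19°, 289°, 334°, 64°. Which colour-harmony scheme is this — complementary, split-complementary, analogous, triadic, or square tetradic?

Sort the hues: 19°, 64°, 289°, 334°.
Successive gaps around the wheel: 45°, 225°, 45°, 45°.
A run of hues at equal small steps (45°) with one large closing gap is an analogous group.

analogous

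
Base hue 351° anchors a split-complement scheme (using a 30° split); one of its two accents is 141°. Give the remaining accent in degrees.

201°

Split-complementary hues sit 30° either side of the complement.
Complement of the base 351°: 351 + 180 = 531 → 531 − 360 = 171°
The given accent 141° is 30° one side of 171°; the other accent sits 30° the other side: 171 + 30 = 201°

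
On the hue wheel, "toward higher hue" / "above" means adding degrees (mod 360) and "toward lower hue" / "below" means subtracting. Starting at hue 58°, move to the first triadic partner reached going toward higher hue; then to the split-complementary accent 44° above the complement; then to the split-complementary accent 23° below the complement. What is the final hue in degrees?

+120° (triadic ↑): 58 + 120 = 178°
+224° (split-comp 44° ↑): 178 + 224 = 402 → 402 − 360 = 42°
+157° (split-comp 23° ↓): 42 + 157 = 199°

199°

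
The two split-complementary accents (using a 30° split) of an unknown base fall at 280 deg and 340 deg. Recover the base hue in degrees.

The accents sit 30° either side of the complement, so the complement is their short-arc midpoint on the wheel.
Short-arc midpoint of 280° and 340°: 310°.
Base is 180° from the complement: 310 − 180 = 130°

130°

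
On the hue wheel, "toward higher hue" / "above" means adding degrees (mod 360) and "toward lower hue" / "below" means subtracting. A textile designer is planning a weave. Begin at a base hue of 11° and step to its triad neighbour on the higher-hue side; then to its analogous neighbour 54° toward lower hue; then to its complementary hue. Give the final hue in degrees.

257°

+120° (triadic ↑): 11 + 120 = 131°
−54° (analog 54° ↓): 131 − 54 = 77°
+180° (complement): 77 + 180 = 257°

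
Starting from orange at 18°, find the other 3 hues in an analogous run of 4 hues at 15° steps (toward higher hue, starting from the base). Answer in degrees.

33°, 48°, and 63°

Analogous hues sit every 15° along the wheel.
18 + 15 = 33°
18 + 30 = 48°
18 + 45 = 63°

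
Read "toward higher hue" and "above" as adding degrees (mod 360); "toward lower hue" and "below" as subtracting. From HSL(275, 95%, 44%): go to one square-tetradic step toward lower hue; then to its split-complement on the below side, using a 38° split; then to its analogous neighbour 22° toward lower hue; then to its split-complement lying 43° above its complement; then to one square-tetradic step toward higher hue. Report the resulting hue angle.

square ↓ −90°: 275 − 90 = 185°
split-comp 38° ↓ +142°: 185 + 142 = 327°
analog 22° ↓ −22°: 327 − 22 = 305°
split-comp 43° ↑ +223°: 305 + 223 = 528 → 528 − 360 = 168°
square ↑ +90°: 168 + 90 = 258°

258°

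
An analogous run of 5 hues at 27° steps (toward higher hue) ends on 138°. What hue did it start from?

30°

4 steps of 27° (toward higher hue) give a net shift of +108°.
Start = end − shift: 138 − 108 = 30°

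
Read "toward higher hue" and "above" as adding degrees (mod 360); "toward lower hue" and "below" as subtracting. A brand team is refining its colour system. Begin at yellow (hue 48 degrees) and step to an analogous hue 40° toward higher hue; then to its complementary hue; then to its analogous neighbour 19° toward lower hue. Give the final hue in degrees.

analog 40° ↑ +40°: 48 + 40 = 88°
complement +180°: 88 + 180 = 268°
analog 19° ↓ −19°: 268 − 19 = 249°

249°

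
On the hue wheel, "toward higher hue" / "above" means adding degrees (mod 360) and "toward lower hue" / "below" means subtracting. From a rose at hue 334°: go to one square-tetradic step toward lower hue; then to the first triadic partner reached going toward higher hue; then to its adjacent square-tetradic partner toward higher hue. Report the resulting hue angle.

334 − 90 = 244°   (square ↓)
244 + 120 = 364 → 364 − 360 = 4°   (triadic ↑)
4 + 90 = 94°   (square ↑)

94°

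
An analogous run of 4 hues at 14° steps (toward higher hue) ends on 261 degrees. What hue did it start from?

3 steps of 14° (toward higher hue) give a net shift of +42°.
Start = end − shift: 261 − 42 = 219°

219°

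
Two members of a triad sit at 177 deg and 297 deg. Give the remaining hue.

A triad spaces three hues 120° apart.
The full set is {57°, 177°, 297°}.

57°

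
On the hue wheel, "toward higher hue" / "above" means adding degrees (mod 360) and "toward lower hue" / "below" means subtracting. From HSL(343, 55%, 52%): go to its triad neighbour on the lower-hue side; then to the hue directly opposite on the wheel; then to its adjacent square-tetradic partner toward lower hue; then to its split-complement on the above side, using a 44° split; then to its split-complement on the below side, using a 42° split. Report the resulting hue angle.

−120° (triadic ↓): 343 − 120 = 223°
+180° (complement): 223 + 180 = 403 → 403 − 360 = 43°
−90° (square ↓): 43 − 90 = -47 → -47 + 360 = 313°
+224° (split-comp 44° ↑): 313 + 224 = 537 → 537 − 360 = 177°
+138° (split-comp 42° ↓): 177 + 138 = 315°

315°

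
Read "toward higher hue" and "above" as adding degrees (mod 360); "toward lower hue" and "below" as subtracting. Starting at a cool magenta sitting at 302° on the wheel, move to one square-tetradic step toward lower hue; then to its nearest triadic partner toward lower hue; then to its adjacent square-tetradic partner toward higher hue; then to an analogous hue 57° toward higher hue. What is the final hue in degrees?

239°

−90° (square ↓): 302 − 90 = 212°
−120° (triadic ↓): 212 − 120 = 92°
+90° (square ↑): 92 + 90 = 182°
+57° (analog 57° ↑): 182 + 57 = 239°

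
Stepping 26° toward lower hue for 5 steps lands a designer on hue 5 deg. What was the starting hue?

5 steps of 26° (toward lower hue) give a net shift of −130°.
Start = end − shift: 5 + 130 = 135°

135°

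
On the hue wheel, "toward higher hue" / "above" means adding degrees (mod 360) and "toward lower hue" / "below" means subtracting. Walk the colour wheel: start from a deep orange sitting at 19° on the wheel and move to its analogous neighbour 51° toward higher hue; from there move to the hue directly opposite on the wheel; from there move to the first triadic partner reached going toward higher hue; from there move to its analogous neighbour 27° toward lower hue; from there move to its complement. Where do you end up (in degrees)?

19 + 51 = 70°   (analog 51° ↑)
70 + 180 = 250°   (complement)
250 + 120 = 370 → 370 − 360 = 10°   (triadic ↑)
10 − 27 = -17 → -17 + 360 = 343°   (analog 27° ↓)
343 + 180 = 523 → 523 − 360 = 163°   (complement)

163°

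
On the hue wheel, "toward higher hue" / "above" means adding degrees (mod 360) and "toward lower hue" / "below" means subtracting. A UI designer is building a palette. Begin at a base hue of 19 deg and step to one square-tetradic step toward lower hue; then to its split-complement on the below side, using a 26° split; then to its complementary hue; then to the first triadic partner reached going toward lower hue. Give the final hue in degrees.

square ↓ −90°: 19 − 90 = -71 → -71 + 360 = 289°
split-comp 26° ↓ +154°: 289 + 154 = 443 → 443 − 360 = 83°
complement +180°: 83 + 180 = 263°
triadic ↓ −120°: 263 − 120 = 143°

143°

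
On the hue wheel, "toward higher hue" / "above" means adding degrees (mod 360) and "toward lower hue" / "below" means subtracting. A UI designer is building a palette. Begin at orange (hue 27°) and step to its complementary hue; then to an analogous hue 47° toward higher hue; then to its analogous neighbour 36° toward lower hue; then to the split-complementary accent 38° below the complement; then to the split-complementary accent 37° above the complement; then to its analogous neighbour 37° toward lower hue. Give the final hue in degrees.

180°

+180° (complement): 27 + 180 = 207°
+47° (analog 47° ↑): 207 + 47 = 254°
−36° (analog 36° ↓): 254 − 36 = 218°
+142° (split-comp 38° ↓): 218 + 142 = 360 → 360 − 360 = 0°
+217° (split-comp 37° ↑): 0 + 217 = 217°
−37° (analog 37° ↓): 217 − 37 = 180°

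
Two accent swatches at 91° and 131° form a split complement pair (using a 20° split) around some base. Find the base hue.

291°

The accents sit 20° either side of the complement, so the complement is their short-arc midpoint on the wheel.
Short-arc midpoint of 91° and 131°: 111°.
Base is 180° from the complement: 111 − 180 = -69 → -69 + 360 = 291°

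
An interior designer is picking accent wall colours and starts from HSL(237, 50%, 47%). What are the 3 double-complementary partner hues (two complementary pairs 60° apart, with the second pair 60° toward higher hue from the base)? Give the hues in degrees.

297°, 57°, and 117°

237 + 60 = 297°
237 + 180 = 417 → 417 − 360 = 57°
237 + 240 = 477 → 477 − 360 = 117°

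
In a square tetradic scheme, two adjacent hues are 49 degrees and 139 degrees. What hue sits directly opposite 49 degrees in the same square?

229°

A square tetradic scheme places four hues 90° apart; opposite corners are 180° apart.
49 + 180 = 229°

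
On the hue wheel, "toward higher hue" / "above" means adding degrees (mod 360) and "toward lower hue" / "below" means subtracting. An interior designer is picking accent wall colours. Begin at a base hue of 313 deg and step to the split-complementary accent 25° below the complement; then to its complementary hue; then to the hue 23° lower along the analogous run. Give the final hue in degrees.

265°

313 + 155 = 468 → 468 − 360 = 108°   (split-comp 25° ↓)
108 + 180 = 288°   (complement)
288 − 23 = 265°   (analog 23° ↓)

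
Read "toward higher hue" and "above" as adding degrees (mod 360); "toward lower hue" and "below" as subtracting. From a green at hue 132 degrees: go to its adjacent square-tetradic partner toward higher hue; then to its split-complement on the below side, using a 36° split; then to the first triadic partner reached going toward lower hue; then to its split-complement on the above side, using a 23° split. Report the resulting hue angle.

132 + 90 = 222°   (square ↑)
222 + 144 = 366 → 366 − 360 = 6°   (split-comp 36° ↓)
6 − 120 = -114 → -114 + 360 = 246°   (triadic ↓)
246 + 203 = 449 → 449 − 360 = 89°   (split-comp 23° ↑)

89°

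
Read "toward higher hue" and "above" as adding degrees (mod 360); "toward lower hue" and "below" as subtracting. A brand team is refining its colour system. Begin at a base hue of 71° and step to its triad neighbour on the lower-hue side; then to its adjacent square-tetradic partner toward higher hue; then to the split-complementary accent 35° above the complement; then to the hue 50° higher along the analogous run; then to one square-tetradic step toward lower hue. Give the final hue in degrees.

71 − 120 = -49 → -49 + 360 = 311°   (triadic ↓)
311 + 90 = 401 → 401 − 360 = 41°   (square ↑)
41 + 215 = 256°   (split-comp 35° ↑)
256 + 50 = 306°   (analog 50° ↑)
306 − 90 = 216°   (square ↓)

216°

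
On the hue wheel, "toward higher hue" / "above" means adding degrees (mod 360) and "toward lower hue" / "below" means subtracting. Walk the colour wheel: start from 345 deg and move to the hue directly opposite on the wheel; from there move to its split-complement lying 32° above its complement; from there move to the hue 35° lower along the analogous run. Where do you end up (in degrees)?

342°

+180° (complement): 345 + 180 = 525 → 525 − 360 = 165°
+212° (split-comp 32° ↑): 165 + 212 = 377 → 377 − 360 = 17°
−35° (analog 35° ↓): 17 − 35 = -18 → -18 + 360 = 342°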